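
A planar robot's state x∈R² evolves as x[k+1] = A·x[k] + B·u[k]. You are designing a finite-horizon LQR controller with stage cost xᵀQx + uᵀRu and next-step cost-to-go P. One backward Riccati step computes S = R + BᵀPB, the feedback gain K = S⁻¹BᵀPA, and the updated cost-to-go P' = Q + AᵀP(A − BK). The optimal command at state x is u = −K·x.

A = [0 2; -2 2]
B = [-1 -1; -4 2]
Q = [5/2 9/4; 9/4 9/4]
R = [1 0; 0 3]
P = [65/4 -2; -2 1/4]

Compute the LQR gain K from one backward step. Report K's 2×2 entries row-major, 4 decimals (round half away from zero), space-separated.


-0.1214 -1.0578 -0.1329 -0.8728

BᵀP = [-8.2500 1.0000; -20.2500 2.5000]
S = R + BᵀPB = [1 0; 0 3] + [4.2500 10.2500; 10.2500 25.2500] = [5.2500 10.2500; 10.2500 28.2500]
BᵀPA = [-2.0000 -14.5000; -5.0000 -35.5000]
K = S⁻¹·BᵀPA = [-0.1214 -1.0578; -0.1329 -0.8728]
A−BK = [-0.2543 0.0694; -2.2197 -0.4855]
AᵀP(A−BK) = [0.0925 0.5202; 0.5202 3.6763]
P' = Q + AᵀP(A−BK) = [2.5925 2.7702; 2.7702 5.9263]
tr(P') = 8.5188


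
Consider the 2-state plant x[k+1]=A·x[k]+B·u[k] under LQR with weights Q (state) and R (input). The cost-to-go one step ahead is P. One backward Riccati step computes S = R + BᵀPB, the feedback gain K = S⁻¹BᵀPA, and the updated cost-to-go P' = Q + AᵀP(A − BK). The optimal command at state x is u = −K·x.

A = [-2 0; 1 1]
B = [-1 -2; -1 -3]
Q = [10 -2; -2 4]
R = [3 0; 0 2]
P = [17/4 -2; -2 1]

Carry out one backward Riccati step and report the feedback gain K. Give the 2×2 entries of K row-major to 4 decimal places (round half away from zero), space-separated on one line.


0.8814 0.1695 1.1695 0.1864

BᵀP = [-2.2500 1.0000; -2.5000 1.0000]
S = R + BᵀPB = [3 0; 0 2] + [1.2500 1.5000; 1.5000 2.0000] = [4.2500 1.5000; 1.5000 4.0000]
BᵀPA = [5.5000 1.0000; 6.0000 1.0000]
K = S⁻¹·BᵀPA = [0.8814 0.1695; 1.1695 0.1864]
A−BK = [1.2203 0.5424; 5.3898 1.7288]
AᵀP(A−BK) = [14.1356 2.9492; 2.9492 0.6441]
P' = Q + AᵀP(A−BK) = [24.1356 0.9492; 0.9492 4.6441]
tr(P') = 28.7797


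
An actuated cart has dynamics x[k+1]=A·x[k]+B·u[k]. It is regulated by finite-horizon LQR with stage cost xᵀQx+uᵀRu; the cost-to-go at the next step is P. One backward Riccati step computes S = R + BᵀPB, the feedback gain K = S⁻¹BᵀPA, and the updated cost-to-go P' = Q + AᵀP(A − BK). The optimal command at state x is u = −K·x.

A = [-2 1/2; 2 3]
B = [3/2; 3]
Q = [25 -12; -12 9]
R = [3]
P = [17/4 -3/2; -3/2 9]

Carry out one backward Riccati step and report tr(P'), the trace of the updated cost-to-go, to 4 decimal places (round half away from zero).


79.8103

BᵀP = [1.8750 24.7500]
S = R + BᵀPB = [3] + [77.0625] = [80.0625]
BᵀPA = [45.7500 75.1875]
K = S⁻¹·BᵀPA = [0.5714 0.9391]
A−BK = [-2.8571 -0.9087; 0.2857 0.1827]
AᵀP(A−BK) = [38.8571 14.2857; 14.2857 6.9532]
P' = Q + AᵀP(A−BK) = [63.8571 2.2857; 2.2857 15.9532]
tr(P') = 79.8103


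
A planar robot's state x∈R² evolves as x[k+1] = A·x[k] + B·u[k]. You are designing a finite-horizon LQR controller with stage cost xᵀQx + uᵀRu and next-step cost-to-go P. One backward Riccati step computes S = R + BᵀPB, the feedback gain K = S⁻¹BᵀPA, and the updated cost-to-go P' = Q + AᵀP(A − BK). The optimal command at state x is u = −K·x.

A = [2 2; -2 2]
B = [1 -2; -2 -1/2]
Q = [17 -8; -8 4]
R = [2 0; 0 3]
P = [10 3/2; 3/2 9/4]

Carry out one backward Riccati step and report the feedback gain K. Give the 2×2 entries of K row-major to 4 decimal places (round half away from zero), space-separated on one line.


0.9510 -0.4599 -0.4588 -1.1919

BᵀP = [7.0000 -3.0000; -20.7500 -4.1250]
S = R + BᵀPB = [2 0; 0 3] + [13.0000 -12.5000; -12.5000 43.5625] = [15.0000 -12.5000; -12.5000 46.5625]
BᵀPA = [20.0000 8.0000; -33.2500 -49.7500]
K = S⁻¹·BᵀPA = [0.9510 -0.4599; -0.4588 -1.1919]
A−BK = [0.1314 0.0761; -0.3274 0.4841]
AᵀP(A−BK) = [2.7251 0.5671; 0.5671 5.3810]
P' = Q + AᵀP(A−BK) = [19.7251 -7.4329; -7.4329 9.3810]
tr(P') = 29.1061


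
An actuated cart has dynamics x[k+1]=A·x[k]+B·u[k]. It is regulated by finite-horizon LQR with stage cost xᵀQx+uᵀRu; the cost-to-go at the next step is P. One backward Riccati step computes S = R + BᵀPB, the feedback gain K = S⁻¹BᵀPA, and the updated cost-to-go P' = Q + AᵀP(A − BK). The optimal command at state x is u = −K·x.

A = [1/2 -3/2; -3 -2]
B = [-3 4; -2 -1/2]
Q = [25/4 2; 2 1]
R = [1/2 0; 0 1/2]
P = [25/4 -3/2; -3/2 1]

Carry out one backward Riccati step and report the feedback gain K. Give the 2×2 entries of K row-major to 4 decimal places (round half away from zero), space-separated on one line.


BᵀP = [-15.7500 2.5000; 25.7500 -6.5000]
S = R + BᵀPB = [1/2 0; 0 1/2] + [42.2500 -64.2500; -64.2500 106.2500] = [42.7500 -64.2500; -64.2500 106.7500]
BᵀPA = [-15.3750 18.6250; 32.3750 -25.6250]
K = S⁻¹·BᵀPA = [1.0076 0.7849; 0.9097 0.2323]
A−BK = [-0.1161 -0.0748; -0.5299 -0.3141]
AᵀP(A−BK) = [1.1019 0.6077; 0.6077 0.3981]
P' = Q + AᵀP(A−BK) = [7.3519 2.6077; 2.6077 1.3981]
tr(P') = 8.7501

1.0076 0.7849 0.9097 0.2323


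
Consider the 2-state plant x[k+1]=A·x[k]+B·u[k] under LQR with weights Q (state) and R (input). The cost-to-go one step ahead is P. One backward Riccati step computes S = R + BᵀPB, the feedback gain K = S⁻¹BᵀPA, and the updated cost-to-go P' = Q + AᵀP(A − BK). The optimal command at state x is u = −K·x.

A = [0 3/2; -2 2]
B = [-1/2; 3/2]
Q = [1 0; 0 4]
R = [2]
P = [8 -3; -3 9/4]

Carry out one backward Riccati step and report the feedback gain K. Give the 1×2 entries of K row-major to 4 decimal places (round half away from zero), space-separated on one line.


-0.7189 -0.2212

BᵀP = [-8.5000 4.8750]
S = R + BᵀPB = [2] + [11.5625] = [13.5625]
BᵀPA = [-9.7500 -3.0000]
K = S⁻¹·BᵀPA = [-0.7189 -0.2212]
A−BK = [-0.3594 1.3894; -0.9217 2.3318]
AᵀP(A−BK) = [1.9908 -2.1567; -2.1567 8.3364]
P' = Q + AᵀP(A−BK) = [2.9908 -2.1567; -2.1567 12.3364]
tr(P') = 15.3272


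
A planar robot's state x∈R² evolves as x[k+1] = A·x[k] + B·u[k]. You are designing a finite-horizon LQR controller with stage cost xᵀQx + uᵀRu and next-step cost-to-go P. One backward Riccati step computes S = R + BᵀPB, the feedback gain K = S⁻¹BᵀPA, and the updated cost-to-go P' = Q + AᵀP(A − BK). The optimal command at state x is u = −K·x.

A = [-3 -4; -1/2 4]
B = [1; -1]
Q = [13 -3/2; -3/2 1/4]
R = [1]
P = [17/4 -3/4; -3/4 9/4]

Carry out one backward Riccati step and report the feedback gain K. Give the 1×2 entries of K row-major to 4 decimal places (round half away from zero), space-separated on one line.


-1.5000 -3.5556

BᵀP = [5.0000 -3.0000]
S = R + BᵀPB = [1] + [8.0000] = [9.0000]
BᵀPA = [-13.5000 -32.0000]
K = S⁻¹·BᵀPA = [-1.5000 -3.5556]
A−BK = [-1.5000 -0.4444; -2.0000 0.4444]
AᵀP(A−BK) = [16.3125 6.0000; 6.0000 14.2222]
P' = Q + AᵀP(A−BK) = [29.3125 4.5000; 4.5000 14.4722]
tr(P') = 43.7847


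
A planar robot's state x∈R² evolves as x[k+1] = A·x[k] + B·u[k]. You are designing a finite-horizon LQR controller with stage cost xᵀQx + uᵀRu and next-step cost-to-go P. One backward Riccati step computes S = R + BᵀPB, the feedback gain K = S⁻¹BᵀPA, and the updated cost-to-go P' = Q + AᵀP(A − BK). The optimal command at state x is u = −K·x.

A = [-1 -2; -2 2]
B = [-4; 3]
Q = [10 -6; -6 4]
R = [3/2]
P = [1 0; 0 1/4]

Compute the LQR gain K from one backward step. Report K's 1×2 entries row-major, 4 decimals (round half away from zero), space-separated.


0.1266 0.4810

BᵀP = [-4.0000 0.7500]
S = R + BᵀPB = [3/2] + [18.2500] = [19.7500]
BᵀPA = [2.5000 9.5000]
K = S⁻¹·BᵀPA = [0.1266 0.4810]
A−BK = [-0.4937 -0.0759; -2.3797 0.5570]
AᵀP(A−BK) = [1.6835 -0.2025; -0.2025 0.4304]
P' = Q + AᵀP(A−BK) = [11.6835 -6.2025; -6.2025 4.4304]
tr(P') = 16.1139


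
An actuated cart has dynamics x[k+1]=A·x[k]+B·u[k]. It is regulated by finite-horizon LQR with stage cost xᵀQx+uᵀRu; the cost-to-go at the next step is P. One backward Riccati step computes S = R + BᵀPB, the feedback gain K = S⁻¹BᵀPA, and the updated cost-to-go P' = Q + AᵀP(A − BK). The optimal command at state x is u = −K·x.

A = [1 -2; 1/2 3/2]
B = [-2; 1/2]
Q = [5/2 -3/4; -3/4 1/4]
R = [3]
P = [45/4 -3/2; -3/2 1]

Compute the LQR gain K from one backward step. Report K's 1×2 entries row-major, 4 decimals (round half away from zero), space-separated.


BᵀP = [-23.2500 3.5000]
S = R + BᵀPB = [3] + [48.2500] = [51.2500]
BᵀPA = [-21.5000 51.7500]
K = S⁻¹·BᵀPA = [-0.4195 1.0098]
A−BK = [0.1610 0.0195; 0.7098 0.9951]
AᵀP(A−BK) = [0.9805 -0.7902; -0.7902 3.9951]
P' = Q + AᵀP(A−BK) = [3.4805 -1.5402; -1.5402 4.2451]
tr(P') = 7.7256

-0.4195 1.0098


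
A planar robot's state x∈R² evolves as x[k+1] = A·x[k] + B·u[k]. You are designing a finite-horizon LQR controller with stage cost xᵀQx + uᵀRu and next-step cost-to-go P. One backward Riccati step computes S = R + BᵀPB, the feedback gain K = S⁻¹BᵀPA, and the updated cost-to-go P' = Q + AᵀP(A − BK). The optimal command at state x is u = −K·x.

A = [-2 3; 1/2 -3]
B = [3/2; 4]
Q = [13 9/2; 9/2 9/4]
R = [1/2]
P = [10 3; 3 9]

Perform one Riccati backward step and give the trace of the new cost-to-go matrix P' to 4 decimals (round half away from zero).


BᵀP = [27.0000 40.5000]
S = R + BᵀPB = [1/2] + [202.5000] = [203.0000]
BᵀPA = [-33.7500 -40.5000]
K = S⁻¹·BᵀPA = [-0.1663 -0.1995]
A−BK = [-1.7506 3.2993; 1.1650 -2.2020]
AᵀP(A−BK) = [30.6389 -57.7334; -57.7334 108.9200]
P' = Q + AᵀP(A−BK) = [43.6389 -53.2334; -53.2334 111.1700]
tr(P') = 154.8088

154.8088


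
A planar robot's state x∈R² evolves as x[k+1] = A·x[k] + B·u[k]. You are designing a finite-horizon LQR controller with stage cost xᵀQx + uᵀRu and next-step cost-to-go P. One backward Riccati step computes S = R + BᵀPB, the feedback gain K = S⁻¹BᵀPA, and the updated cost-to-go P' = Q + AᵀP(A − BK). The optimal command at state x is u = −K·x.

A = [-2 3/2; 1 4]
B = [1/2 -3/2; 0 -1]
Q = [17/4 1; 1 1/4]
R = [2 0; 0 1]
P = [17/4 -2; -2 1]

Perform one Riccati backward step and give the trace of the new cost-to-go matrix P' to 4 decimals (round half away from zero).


BᵀP = [2.1250 -1.0000; -4.3750 2.0000]
S = R + BᵀPB = [2 0; 0 1] + [1.0625 -2.1875; -2.1875 4.5625] = [3.0625 -2.1875; -2.1875 5.5625]
BᵀPA = [-5.2500 -0.8125; 10.7500 1.4375]
K = S⁻¹·BᵀPA = [-0.4643 -0.1122; 1.7500 0.2143]
A−BK = [0.8571 1.8776; 2.7500 4.2143]
AᵀP(A−BK) = [4.7500 1.3571; 1.3571 1.1633]
P' = Q + AᵀP(A−BK) = [9.0000 2.3571; 2.3571 1.4133]
tr(P') = 10.4133

10.4133


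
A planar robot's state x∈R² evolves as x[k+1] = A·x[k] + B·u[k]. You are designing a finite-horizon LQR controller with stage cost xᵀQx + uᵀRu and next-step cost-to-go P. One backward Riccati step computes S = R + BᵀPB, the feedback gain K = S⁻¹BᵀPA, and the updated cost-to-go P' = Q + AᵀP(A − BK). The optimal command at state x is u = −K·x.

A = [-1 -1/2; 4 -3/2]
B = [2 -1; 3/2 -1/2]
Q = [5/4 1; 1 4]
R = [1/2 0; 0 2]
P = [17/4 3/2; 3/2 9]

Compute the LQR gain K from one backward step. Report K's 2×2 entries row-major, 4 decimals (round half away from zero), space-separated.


1.7981 -0.7770 1.5164 -0.3263

BᵀP = [10.7500 16.5000; -5.0000 -6.0000]
S = R + BᵀPB = [1/2 0; 0 2] + [46.2500 -19.0000; -19.0000 8.0000] = [46.7500 -19.0000; -19.0000 10.0000]
BᵀPA = [55.2500 -30.1250; -19.0000 11.5000]
K = S⁻¹·BᵀPA = [1.7981 -0.7770; 1.5164 -0.3263]
A−BK = [-3.0798 0.7277; 2.0610 -0.4977]
AᵀP(A−BK) = [65.7160 -15.8955; -15.8955 3.9079]
P' = Q + AᵀP(A−BK) = [66.9660 -14.8955; -14.8955 7.9079]
tr(P') = 74.8738


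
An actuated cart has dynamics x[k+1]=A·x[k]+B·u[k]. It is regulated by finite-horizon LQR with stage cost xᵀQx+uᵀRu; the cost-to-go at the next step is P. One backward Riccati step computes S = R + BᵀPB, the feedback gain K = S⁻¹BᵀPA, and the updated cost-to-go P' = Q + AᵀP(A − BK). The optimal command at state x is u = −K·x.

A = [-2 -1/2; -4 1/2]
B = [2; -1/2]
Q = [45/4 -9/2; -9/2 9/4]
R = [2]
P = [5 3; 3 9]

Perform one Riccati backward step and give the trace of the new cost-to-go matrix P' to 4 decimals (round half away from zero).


BᵀP = [8.5000 1.5000]
S = R + BᵀPB = [2] + [16.2500] = [18.2500]
BᵀPA = [-23.0000 -3.5000]
K = S⁻¹·BᵀPA = [-1.2603 -0.1918]
A−BK = [0.5205 -0.1164; -4.6301 0.4041]
AᵀP(A−BK) = [183.0137 -14.4110; -14.4110 1.3288]
P' = Q + AᵀP(A−BK) = [194.2637 -18.9110; -18.9110 3.5788]
tr(P') = 197.8425

197.8425


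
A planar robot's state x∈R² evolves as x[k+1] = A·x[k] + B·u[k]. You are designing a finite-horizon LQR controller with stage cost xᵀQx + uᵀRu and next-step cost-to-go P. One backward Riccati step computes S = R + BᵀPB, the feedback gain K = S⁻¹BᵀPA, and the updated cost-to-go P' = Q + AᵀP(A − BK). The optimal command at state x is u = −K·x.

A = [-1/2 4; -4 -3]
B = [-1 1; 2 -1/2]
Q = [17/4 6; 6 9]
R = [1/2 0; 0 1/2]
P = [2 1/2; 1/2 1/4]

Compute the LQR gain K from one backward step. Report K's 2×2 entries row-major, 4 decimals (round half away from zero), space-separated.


BᵀP = [-1.0000 0.0000; 1.7500 0.3750]
S = R + BᵀPB = [1/2 0; 0 1/2] + [1.0000 -1.0000; -1.0000 1.5625] = [1.5000 -1.0000; -1.0000 2.0625]
BᵀPA = [0.5000 -4.0000; -2.3750 5.8750]
K = S⁻¹·BᵀPA = [-0.6418 -1.1343; -1.4627 2.2985]
A−BK = [0.3209 0.5672; -3.4478 0.4179]
AᵀP(A−BK) = [3.3470 -2.2239; -2.2239 4.2090]
P' = Q + AᵀP(A−BK) = [7.5970 3.7761; 3.7761 13.2090]
tr(P') = 20.8060

-0.6418 -1.1343 -1.4627 2.2985


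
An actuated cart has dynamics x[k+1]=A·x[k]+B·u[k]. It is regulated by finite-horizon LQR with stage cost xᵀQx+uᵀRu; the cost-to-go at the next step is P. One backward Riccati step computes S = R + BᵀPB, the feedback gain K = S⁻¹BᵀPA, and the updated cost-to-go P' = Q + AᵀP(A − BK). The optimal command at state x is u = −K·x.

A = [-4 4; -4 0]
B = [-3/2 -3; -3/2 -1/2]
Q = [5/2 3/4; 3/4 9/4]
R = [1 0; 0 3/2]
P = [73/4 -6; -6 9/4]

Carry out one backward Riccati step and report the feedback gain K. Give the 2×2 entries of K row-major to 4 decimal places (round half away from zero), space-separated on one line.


1.0731 -0.2912 0.5621 -1.2930

BᵀP = [-18.3750 5.6250; -51.7500 16.8750]
S = R + BᵀPB = [1 0; 0 3/2] + [19.1250 52.3125; 52.3125 146.8125] = [20.1250 52.3125; 52.3125 148.3125]
BᵀPA = [51.0000 -73.5000; 139.5000 -207.0000]
K = S⁻¹·BᵀPA = [1.0731 -0.2912; 0.5621 -1.2930]
A−BK = [-0.7041 -0.3158; -2.1093 -1.0833]
AᵀP(A−BK) = [2.8617 -0.7766; -0.7766 2.9478]
P' = Q + AᵀP(A−BK) = [5.3617 -0.0266; -0.0266 5.1978]
tr(P') = 10.5595


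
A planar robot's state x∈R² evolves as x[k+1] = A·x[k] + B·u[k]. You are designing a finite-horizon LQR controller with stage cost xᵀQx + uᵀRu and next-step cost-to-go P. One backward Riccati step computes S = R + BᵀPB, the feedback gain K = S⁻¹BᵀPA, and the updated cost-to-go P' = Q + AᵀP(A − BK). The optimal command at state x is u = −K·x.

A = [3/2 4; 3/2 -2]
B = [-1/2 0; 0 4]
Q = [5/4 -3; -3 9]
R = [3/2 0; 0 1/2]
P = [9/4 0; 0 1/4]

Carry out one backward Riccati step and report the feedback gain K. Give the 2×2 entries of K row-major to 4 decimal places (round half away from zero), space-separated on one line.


BᵀP = [-1.1250 0.0000; 0.0000 1.0000]
S = R + BᵀPB = [3/2 0; 0 1/2] + [0.5625 0.0000; 0.0000 4.0000] = [2.0625 0.0000; 0.0000 4.5000]
BᵀPA = [-1.6875 -4.5000; 1.5000 -2.0000]
K = S⁻¹·BᵀPA = [-0.8182 -2.1818; 0.3333 -0.4444]
A−BK = [1.0909 2.9091; 0.1667 -0.2222]
AᵀP(A−BK) = [3.7443 9.7348; 9.7348 26.2929]
P' = Q + AᵀP(A−BK) = [4.9943 6.7348; 6.7348 35.2929]
tr(P') = 40.2872

-0.8182 -2.1818 0.3333 -0.4444


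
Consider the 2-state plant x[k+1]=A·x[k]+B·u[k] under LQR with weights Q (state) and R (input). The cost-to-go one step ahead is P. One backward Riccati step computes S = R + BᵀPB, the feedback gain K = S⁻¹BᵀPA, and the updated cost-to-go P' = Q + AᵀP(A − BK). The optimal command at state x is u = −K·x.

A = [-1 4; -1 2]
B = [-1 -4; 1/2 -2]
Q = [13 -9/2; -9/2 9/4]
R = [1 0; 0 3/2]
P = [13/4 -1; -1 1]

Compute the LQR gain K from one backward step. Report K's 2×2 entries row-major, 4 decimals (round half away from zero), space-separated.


-0.1736 -0.2136 0.2671 -0.9021

BᵀP = [-3.7500 1.5000; -11.0000 2.0000]
S = R + BᵀPB = [1 0; 0 3/2] + [4.5000 12.0000; 12.0000 40.0000] = [5.5000 12.0000; 12.0000 41.5000]
BᵀPA = [2.2500 -12.0000; 9.0000 -40.0000]
K = S⁻¹·BᵀPA = [-0.1736 -0.2136; 0.2671 -0.9021]
A−BK = [-0.1053 0.1780; -0.3791 0.3027]
AᵀP(A−BK) = [0.2370 -0.4006; -0.4006 1.3531]
P' = Q + AᵀP(A−BK) = [13.2370 -4.9006; -4.9006 3.6031]
tr(P') = 16.8401


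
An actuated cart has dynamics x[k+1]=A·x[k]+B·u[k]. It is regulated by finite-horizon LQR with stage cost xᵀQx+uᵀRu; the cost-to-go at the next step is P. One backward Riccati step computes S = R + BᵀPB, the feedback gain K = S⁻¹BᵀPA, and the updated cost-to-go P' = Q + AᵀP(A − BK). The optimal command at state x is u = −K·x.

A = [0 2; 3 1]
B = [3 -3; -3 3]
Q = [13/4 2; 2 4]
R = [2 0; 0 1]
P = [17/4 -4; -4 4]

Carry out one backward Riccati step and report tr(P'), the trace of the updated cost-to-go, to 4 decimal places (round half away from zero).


8.5387

BᵀP = [24.7500 -24.0000; -24.7500 24.0000]
S = R + BᵀPB = [2 0; 0 1] + [146.2500 -146.2500; -146.2500 146.2500] = [148.2500 -146.2500; -146.2500 147.2500]
BᵀPA = [-72.0000 25.5000; 72.0000 -25.5000]
K = S⁻¹·BᵀPA = [-0.1634 0.0579; 0.3267 -0.1157]
A−BK = [1.4702 1.4793; 1.5298 1.5207]
AᵀP(A−BK) = [0.7147 0.4969; 0.4969 0.5740]
P' = Q + AᵀP(A−BK) = [3.9647 2.4969; 2.4969 4.5740]
tr(P') = 8.5387


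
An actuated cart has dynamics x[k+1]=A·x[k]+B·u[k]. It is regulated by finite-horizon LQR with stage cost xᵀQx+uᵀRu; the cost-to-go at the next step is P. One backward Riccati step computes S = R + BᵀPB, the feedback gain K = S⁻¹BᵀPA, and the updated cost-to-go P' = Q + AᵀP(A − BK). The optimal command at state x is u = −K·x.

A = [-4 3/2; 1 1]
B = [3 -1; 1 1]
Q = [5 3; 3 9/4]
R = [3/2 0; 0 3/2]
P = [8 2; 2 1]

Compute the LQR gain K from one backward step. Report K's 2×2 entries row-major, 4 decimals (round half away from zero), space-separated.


-0.9615 0.5416 0.7280 0.0447

BᵀP = [26.0000 7.0000; -6.0000 -1.0000]
S = R + BᵀPB = [3/2 0; 0 3/2] + [85.0000 -19.0000; -19.0000 5.0000] = [86.5000 -19.0000; -19.0000 6.5000]
BᵀPA = [-97.0000 46.0000; 23.0000 -10.0000]
K = S⁻¹·BᵀPA = [-0.9615 0.5416; 0.7280 0.0447]
A−BK = [-0.3876 -0.0801; 1.2335 0.4137]
AᵀP(A−BK) = [2.9925 -0.4919; -0.4919 0.5329]
P' = Q + AᵀP(A−BK) = [7.9925 2.5081; 2.5081 2.7829]
tr(P') = 10.7755


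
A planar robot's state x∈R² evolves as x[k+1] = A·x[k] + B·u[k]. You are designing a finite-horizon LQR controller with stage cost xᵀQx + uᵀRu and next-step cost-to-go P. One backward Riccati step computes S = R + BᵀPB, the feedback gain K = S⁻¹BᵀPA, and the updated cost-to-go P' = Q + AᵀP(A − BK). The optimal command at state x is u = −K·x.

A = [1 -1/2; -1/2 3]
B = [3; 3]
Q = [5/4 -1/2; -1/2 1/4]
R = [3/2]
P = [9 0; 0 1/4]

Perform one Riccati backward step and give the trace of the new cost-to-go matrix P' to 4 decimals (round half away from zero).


5.2046

BᵀP = [27.0000 0.7500]
S = R + BᵀPB = [3/2] + [83.2500] = [84.7500]
BᵀPA = [26.6250 -11.2500]
K = S⁻¹·BᵀPA = [0.3142 -0.1327]
A−BK = [0.0575 -0.1018; -1.4425 3.3982]
AᵀP(A−BK) = [0.6980 -1.3407; -1.3407 3.0066]
P' = Q + AᵀP(A−BK) = [1.9480 -1.8407; -1.8407 3.2566]
tr(P') = 5.2046


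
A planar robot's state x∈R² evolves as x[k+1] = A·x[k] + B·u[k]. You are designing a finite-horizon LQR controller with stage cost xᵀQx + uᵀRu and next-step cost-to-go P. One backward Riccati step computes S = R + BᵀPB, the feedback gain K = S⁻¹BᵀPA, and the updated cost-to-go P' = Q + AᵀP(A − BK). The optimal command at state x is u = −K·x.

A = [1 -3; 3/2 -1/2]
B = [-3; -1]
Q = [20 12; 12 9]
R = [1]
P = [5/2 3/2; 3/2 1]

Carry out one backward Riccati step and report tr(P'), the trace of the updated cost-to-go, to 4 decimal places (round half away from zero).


BᵀP = [-9.0000 -5.5000]
S = R + BᵀPB = [1] + [32.5000] = [33.5000]
BᵀPA = [-17.2500 29.7500]
K = S⁻¹·BᵀPA = [-0.5149 0.8881]
A−BK = [-0.5448 -0.3358; 0.9851 0.3881]
AᵀP(A−BK) = [0.3675 -0.4310; -0.4310 0.8302]
P' = Q + AᵀP(A−BK) = [20.3675 11.5690; 11.5690 9.8302]
tr(P') = 30.1978

30.1978


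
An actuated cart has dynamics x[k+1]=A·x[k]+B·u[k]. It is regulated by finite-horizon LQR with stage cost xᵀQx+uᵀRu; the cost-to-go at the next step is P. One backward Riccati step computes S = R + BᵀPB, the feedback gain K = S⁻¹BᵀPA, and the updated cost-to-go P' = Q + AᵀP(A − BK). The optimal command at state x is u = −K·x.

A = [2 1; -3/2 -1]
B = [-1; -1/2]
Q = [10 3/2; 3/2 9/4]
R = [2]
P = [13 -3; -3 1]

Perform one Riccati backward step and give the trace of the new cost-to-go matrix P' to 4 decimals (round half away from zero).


30.0867

BᵀP = [-11.5000 2.5000]
S = R + BᵀPB = [2] + [10.2500] = [12.2500]
BᵀPA = [-26.7500 -14.0000]
K = S⁻¹·BᵀPA = [-2.1837 -1.1429]
A−BK = [-0.1837 -0.1429; -2.5918 -1.5714]
AᵀP(A−BK) = [13.8367 7.4286; 7.4286 4.0000]
P' = Q + AᵀP(A−BK) = [23.8367 8.9286; 8.9286 6.2500]
tr(P') = 30.0867


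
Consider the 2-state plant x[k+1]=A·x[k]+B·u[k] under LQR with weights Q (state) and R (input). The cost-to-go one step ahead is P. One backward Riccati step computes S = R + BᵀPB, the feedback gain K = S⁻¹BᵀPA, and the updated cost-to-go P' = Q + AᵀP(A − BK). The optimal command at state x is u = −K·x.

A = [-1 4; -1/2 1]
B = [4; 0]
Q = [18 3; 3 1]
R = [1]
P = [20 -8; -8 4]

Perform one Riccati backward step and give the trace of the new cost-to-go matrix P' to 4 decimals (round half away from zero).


20.8474

BᵀP = [80.0000 -32.0000]
S = R + BᵀPB = [1] + [320.0000] = [321.0000]
BᵀPA = [-64.0000 288.0000]
K = S⁻¹·BᵀPA = [-0.1994 0.8972]
A−BK = [-0.2025 0.4112; -0.5000 1.0000]
AᵀP(A−BK) = [0.2399 -0.5794; -0.5794 1.6075]
P' = Q + AᵀP(A−BK) = [18.2399 2.4206; 2.4206 2.6075]
tr(P') = 20.8474


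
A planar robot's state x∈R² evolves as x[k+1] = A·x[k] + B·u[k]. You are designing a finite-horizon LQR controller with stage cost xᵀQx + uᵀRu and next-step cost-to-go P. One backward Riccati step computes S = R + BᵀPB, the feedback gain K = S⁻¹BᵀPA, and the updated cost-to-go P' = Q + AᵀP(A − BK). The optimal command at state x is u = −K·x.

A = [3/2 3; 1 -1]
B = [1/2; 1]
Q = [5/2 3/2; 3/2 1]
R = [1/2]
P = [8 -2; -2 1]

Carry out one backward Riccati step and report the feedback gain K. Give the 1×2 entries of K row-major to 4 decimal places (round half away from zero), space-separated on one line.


BᵀP = [2.0000 0.0000]
S = R + BᵀPB = [1/2] + [1.0000] = [1.5000]
BᵀPA = [3.0000 6.0000]
K = S⁻¹·BᵀPA = [2.0000 4.0000]
A−BK = [0.5000 1.0000; -1.0000 -5.0000]
AᵀP(A−BK) = [7.0000 20.0000; 20.0000 61.0000]
P' = Q + AᵀP(A−BK) = [9.5000 21.5000; 21.5000 62.0000]
tr(P') = 71.5000

2.0000 4.0000


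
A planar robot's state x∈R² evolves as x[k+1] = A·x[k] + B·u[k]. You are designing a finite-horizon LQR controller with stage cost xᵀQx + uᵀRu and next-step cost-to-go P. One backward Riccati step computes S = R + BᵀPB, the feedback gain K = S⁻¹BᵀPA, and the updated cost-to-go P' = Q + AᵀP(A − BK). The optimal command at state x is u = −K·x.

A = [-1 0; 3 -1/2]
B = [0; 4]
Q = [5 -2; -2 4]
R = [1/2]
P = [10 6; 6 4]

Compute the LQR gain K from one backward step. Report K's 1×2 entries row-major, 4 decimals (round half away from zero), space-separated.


BᵀP = [24.0000 16.0000]
S = R + BᵀPB = [1/2] + [64.0000] = [64.5000]
BᵀPA = [24.0000 -8.0000]
K = S⁻¹·BᵀPA = [0.3721 -0.1240]
A−BK = [-1.0000 0.0000; 1.5116 -0.0039]
AᵀP(A−BK) = [1.0698 -0.0233; -0.0233 0.0078]
P' = Q + AᵀP(A−BK) = [6.0698 -2.0233; -2.0233 4.0078]
tr(P') = 10.0775

0.3721 -0.1240


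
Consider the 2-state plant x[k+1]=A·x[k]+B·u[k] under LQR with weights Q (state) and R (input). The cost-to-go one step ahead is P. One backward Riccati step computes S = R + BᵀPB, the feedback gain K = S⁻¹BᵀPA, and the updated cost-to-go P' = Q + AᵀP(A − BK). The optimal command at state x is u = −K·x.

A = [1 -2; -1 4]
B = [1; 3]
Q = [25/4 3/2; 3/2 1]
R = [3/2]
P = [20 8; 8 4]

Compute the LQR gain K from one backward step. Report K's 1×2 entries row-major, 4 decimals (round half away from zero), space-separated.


0.2275 -0.0758

BᵀP = [44.0000 20.0000]
S = R + BᵀPB = [3/2] + [104.0000] = [105.5000]
BᵀPA = [24.0000 -8.0000]
K = S⁻¹·BᵀPA = [0.2275 -0.0758]
A−BK = [0.7725 -1.9242; -1.6825 4.2275]
AᵀP(A−BK) = [2.5403 -6.1801; -6.1801 15.3934]
P' = Q + AᵀP(A−BK) = [8.7903 -4.6801; -4.6801 16.3934]
tr(P') = 25.1836


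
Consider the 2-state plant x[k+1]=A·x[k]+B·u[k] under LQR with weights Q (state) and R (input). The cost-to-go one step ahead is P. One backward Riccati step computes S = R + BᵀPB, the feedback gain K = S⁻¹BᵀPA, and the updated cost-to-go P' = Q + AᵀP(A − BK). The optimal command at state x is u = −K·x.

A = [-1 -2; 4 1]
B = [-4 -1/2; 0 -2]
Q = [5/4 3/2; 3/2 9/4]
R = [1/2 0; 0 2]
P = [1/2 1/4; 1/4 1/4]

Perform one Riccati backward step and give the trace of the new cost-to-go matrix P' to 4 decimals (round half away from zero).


BᵀP = [-2.0000 -1.0000; -0.7500 -0.6250]
S = R + BᵀPB = [1/2 0; 0 2] + [8.0000 3.0000; 3.0000 1.6250] = [8.5000 3.0000; 3.0000 3.6250]
BᵀPA = [-2.0000 3.0000; -1.7500 0.8750]
K = S⁻¹·BᵀPA = [-0.0917 0.3782; -0.4069 -0.0716]
A−BK = [-1.5702 -0.5229; 3.1862 0.8567]
AᵀP(A−BK) = [1.6046 0.3811; 0.3811 0.1780]
P' = Q + AᵀP(A−BK) = [2.8546 1.8811; 1.8811 2.4280]
tr(P') = 5.2826

5.2826


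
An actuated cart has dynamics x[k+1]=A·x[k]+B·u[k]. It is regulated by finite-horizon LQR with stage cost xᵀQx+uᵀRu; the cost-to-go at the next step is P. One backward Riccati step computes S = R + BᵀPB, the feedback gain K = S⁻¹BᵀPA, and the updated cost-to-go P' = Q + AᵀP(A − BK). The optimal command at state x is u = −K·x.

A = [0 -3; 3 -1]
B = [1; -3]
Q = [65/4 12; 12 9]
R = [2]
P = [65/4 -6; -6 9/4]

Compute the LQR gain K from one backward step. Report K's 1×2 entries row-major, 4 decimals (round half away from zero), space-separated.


-0.5134 -1.2081

BᵀP = [34.2500 -12.7500]
S = R + BᵀPB = [2] + [72.5000] = [74.5000]
BᵀPA = [-38.2500 -90.0000]
K = S⁻¹·BᵀPA = [-0.5134 -1.2081]
A−BK = [0.5134 -1.7919; 1.4597 -4.6242]
AᵀP(A−BK) = [0.6116 1.0419; 1.0419 3.7752]
P' = Q + AᵀP(A−BK) = [16.8616 13.0419; 13.0419 12.7752]
tr(P') = 29.6367


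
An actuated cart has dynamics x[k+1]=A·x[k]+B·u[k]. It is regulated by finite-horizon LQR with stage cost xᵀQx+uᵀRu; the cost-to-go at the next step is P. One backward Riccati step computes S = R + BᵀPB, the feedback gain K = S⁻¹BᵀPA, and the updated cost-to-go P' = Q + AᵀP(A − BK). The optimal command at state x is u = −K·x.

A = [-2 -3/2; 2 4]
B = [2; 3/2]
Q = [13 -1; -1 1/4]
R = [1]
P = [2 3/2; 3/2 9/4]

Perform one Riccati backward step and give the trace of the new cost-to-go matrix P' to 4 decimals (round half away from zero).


29.4729

BᵀP = [6.2500 6.3750]
S = R + BᵀPB = [1] + [22.0625] = [23.0625]
BᵀPA = [0.2500 16.1250]
K = S⁻¹·BᵀPA = [0.0108 0.6992]
A−BK = [-2.0217 -2.8984; 1.9837 2.9512]
AᵀP(A−BK) = [4.9973 7.3252; 7.3252 11.2256]
P' = Q + AᵀP(A−BK) = [17.9973 6.3252; 6.3252 11.4756]
tr(P') = 29.4729


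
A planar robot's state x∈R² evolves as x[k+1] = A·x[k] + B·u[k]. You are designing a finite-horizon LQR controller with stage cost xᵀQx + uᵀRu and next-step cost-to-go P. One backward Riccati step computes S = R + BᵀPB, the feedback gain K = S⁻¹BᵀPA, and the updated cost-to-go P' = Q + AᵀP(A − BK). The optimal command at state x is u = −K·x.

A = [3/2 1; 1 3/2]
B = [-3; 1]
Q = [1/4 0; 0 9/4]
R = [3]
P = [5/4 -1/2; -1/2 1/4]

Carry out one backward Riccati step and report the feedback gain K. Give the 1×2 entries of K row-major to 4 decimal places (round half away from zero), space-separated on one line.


-0.2643 -0.0929

BᵀP = [-4.2500 1.7500]
S = R + BᵀPB = [3] + [14.5000] = [17.5000]
BᵀPA = [-4.6250 -1.6250]
K = S⁻¹·BᵀPA = [-0.2643 -0.0929]
A−BK = [0.7071 0.7214; 1.2643 1.5929]
AᵀP(A−BK) = [0.3402 0.1955; 0.1955 0.1616]
P' = Q + AᵀP(A−BK) = [0.5902 0.1955; 0.1955 2.4116]
tr(P') = 3.0018


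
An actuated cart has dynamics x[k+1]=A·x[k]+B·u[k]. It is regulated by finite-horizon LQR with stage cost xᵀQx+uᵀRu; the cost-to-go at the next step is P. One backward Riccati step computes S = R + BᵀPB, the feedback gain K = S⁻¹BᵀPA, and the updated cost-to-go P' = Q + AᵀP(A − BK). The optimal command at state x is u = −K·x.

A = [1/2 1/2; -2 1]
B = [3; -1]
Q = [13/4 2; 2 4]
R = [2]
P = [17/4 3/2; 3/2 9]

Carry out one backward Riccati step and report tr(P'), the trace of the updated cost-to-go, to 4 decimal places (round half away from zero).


47.5295

BᵀP = [11.2500 -4.5000]
S = R + BᵀPB = [2] + [38.2500] = [40.2500]
BᵀPA = [14.6250 1.1250]
K = S⁻¹·BᵀPA = [0.3634 0.0280]
A−BK = [-0.5901 0.4161; -1.6366 1.0280]
AᵀP(A−BK) = [28.7484 -18.0963; -18.0963 11.5311]
P' = Q + AᵀP(A−BK) = [31.9984 -16.0963; -16.0963 15.5311]
tr(P') = 47.5295


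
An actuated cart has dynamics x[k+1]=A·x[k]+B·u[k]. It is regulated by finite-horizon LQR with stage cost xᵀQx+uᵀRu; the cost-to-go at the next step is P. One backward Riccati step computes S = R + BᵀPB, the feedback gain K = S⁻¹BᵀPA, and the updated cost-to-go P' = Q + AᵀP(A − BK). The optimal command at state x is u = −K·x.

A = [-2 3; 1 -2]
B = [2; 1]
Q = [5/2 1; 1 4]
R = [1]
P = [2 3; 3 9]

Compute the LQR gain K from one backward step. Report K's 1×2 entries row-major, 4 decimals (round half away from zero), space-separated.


BᵀP = [7.0000 15.0000]
S = R + BᵀPB = [1] + [29.0000] = [30.0000]
BᵀPA = [1.0000 -9.0000]
K = S⁻¹·BᵀPA = [0.0333 -0.3000]
A−BK = [-2.0667 3.6000; 0.9667 -1.7000]
AᵀP(A−BK) = [4.9667 -8.7000; -8.7000 15.3000]
P' = Q + AᵀP(A−BK) = [7.4667 -7.7000; -7.7000 19.3000]
tr(P') = 26.7667

0.0333 -0.3000


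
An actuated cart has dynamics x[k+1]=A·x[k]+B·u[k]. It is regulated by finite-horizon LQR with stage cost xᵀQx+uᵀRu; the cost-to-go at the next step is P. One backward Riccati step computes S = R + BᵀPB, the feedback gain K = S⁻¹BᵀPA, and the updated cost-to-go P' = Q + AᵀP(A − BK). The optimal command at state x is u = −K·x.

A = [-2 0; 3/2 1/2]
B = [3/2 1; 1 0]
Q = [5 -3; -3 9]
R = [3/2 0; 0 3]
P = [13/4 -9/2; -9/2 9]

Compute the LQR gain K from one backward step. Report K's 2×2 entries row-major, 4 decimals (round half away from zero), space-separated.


0.7972 0.2937 -2.1678 -0.3776

BᵀP = [0.3750 2.2500; 3.2500 -4.5000]
S = R + BᵀPB = [3/2 0; 0 3] + [2.8125 0.3750; 0.3750 3.2500] = [4.3125 0.3750; 0.3750 6.2500]
BᵀPA = [2.6250 1.1250; -13.2500 -2.2500]
K = S⁻¹·BᵀPA = [0.7972 0.2937; -2.1678 -0.3776]
A−BK = [-1.0280 -0.0629; 0.7028 0.2063]
AᵀP(A−BK) = [29.4336 5.4755; 5.4755 1.0699]
P' = Q + AᵀP(A−BK) = [34.4336 2.4755; 2.4755 10.0699]
tr(P') = 44.5035


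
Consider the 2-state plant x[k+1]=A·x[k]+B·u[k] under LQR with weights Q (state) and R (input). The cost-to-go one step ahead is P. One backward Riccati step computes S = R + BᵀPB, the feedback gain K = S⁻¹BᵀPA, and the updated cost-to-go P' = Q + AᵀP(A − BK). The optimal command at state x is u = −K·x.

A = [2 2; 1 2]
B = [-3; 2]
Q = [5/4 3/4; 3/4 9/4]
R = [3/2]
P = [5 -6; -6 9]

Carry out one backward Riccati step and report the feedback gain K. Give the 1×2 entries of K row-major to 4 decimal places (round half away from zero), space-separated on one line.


BᵀP = [-27.0000 36.0000]
S = R + BᵀPB = [3/2] + [153.0000] = [154.5000]
BᵀPA = [-18.0000 18.0000]
K = S⁻¹·BᵀPA = [-0.1165 0.1165]
A−BK = [1.6505 2.3495; 1.2330 1.7670]
AᵀP(A−BK) = [2.9029 4.0971; 4.0971 5.9029]
P' = Q + AᵀP(A−BK) = [4.1529 4.8471; 4.8471 8.1529]
tr(P') = 12.3058

-0.1165 0.1165


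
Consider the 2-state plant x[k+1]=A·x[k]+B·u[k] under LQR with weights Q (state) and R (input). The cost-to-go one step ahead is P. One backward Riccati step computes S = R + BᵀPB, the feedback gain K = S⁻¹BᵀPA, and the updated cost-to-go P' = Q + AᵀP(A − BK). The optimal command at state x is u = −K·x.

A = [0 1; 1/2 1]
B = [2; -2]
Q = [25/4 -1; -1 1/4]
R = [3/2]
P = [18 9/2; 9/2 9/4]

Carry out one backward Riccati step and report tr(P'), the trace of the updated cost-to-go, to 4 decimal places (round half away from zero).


14.8649

BᵀP = [27.0000 4.5000]
S = R + BᵀPB = [3/2] + [45.0000] = [46.5000]
BᵀPA = [2.2500 31.5000]
K = S⁻¹·BᵀPA = [0.0484 0.6774]
A−BK = [-0.0968 -0.3548; 0.5968 2.3548]
AᵀP(A−BK) = [0.4536 1.8508; 1.8508 7.9113]
P' = Q + AᵀP(A−BK) = [6.7036 0.8508; 0.8508 8.1613]
tr(P') = 14.8649


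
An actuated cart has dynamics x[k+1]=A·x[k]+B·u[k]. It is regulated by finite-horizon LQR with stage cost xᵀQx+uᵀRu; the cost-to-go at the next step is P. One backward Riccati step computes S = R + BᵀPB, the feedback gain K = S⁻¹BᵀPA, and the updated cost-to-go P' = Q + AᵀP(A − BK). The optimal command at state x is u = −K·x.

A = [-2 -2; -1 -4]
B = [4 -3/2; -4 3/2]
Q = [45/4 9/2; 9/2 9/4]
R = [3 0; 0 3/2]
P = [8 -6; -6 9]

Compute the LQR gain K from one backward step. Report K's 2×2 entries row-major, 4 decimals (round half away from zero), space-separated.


-0.0870 0.2142 0.0653 -0.1607

BᵀP = [56.0000 -60.0000; -21.0000 22.5000]
S = R + BᵀPB = [3 0; 0 3/2] + [464.0000 -174.0000; -174.0000 65.2500] = [467.0000 -174.0000; -174.0000 66.7500]
BᵀPA = [-52.0000 128.0000; 19.5000 -48.0000]
K = S⁻¹·BᵀPA = [-0.0870 0.2142; 0.0653 -0.1607]
A−BK = [-1.5540 -3.0979; -1.4460 -2.9021]
AᵀP(A−BK) = [11.2017 22.2728; 22.2728 44.8669]
P' = Q + AᵀP(A−BK) = [22.4517 26.7728; 26.7728 47.1169]
tr(P') = 69.5686


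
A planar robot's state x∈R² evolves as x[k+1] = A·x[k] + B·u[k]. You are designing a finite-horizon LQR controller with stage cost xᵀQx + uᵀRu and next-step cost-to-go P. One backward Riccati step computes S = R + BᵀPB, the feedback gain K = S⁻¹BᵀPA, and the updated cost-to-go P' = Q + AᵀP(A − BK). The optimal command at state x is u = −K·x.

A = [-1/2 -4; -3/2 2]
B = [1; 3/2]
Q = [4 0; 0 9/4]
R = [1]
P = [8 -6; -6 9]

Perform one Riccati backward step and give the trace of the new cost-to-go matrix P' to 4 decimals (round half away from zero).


237.1389

BᵀP = [-1.0000 7.5000]
S = R + BᵀPB = [1] + [10.2500] = [11.2500]
BᵀPA = [-10.7500 19.0000]
K = S⁻¹·BᵀPA = [-0.9556 1.6889]
A−BK = [0.4556 -5.6889; -0.0667 -0.5333]
AᵀP(A−BK) = [2.9778 -22.8444; -22.8444 227.9111]
P' = Q + AᵀP(A−BK) = [6.9778 -22.8444; -22.8444 230.1611]
tr(P') = 237.1389


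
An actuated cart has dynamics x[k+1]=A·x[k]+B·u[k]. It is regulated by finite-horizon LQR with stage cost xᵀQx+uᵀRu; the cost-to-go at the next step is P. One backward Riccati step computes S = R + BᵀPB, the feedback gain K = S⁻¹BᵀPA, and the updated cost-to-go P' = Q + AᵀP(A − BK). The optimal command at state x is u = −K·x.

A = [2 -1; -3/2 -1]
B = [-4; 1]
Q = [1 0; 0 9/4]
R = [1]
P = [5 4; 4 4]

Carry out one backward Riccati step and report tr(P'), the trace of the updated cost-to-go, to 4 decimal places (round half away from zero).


BᵀP = [-16.0000 -12.0000]
S = R + BᵀPB = [1] + [52.0000] = [53.0000]
BᵀPA = [-14.0000 28.0000]
K = S⁻¹·BᵀPA = [-0.2642 0.5283]
A−BK = [0.9434 1.1132; -1.2358 -1.5283]
AᵀP(A−BK) = [1.3019 1.3962; 1.3962 2.2075]
P' = Q + AᵀP(A−BK) = [2.3019 1.3962; 1.3962 4.4575]
tr(P') = 6.7594

6.7594


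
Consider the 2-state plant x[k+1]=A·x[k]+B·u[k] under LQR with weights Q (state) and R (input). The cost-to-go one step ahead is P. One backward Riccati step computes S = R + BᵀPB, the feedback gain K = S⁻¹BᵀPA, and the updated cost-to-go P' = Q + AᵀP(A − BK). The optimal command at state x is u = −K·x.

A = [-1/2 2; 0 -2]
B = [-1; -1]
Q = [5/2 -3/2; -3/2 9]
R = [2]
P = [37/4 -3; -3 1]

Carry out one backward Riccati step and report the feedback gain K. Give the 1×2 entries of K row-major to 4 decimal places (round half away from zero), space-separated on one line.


0.5000 -2.6400

BᵀP = [-6.2500 2.0000]
S = R + BᵀPB = [2] + [4.2500] = [6.2500]
BᵀPA = [3.1250 -16.5000]
K = S⁻¹·BᵀPA = [0.5000 -2.6400]
A−BK = [0.0000 -0.6400; 0.5000 -4.6400]
AᵀP(A−BK) = [0.7500 -4.0000; -4.0000 21.4400]
P' = Q + AᵀP(A−BK) = [3.2500 -5.5000; -5.5000 30.4400]
tr(P') = 33.6900


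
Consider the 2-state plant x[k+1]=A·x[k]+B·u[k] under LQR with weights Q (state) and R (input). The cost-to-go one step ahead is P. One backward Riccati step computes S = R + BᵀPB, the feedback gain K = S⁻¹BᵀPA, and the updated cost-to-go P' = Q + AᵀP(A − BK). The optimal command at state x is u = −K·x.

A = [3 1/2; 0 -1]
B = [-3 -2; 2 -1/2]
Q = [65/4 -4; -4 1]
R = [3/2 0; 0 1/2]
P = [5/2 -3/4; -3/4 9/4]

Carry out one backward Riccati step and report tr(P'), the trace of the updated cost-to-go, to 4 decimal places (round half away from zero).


BᵀP = [-9.0000 6.7500; -4.6250 0.3750]
S = R + BᵀPB = [3/2 0; 0 1/2] + [40.5000 14.6250; 14.6250 9.0625] = [42.0000 14.6250; 14.6250 9.5625]
BᵀPA = [-27.0000 -11.2500; -13.8750 -2.6875]
K = S⁻¹·BᵀPA = [-0.2944 -0.3637; -1.0007 0.2752]
A−BK = [0.1154 -0.0407; 0.0884 -0.1351]
AᵀP(A−BK) = [0.6663 -0.0013; -0.0013 0.2732]
P' = Q + AᵀP(A−BK) = [16.9163 -4.0013; -4.0013 1.2732]
tr(P') = 18.1895

18.1895


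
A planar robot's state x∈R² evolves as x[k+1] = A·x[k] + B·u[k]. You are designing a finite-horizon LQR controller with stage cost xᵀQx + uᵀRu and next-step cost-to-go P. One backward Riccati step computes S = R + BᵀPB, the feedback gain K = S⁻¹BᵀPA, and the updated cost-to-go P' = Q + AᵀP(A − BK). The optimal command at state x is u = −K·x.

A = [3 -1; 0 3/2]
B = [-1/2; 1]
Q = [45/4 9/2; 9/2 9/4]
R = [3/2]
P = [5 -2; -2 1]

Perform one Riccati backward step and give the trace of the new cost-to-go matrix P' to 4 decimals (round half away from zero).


30.2717

BᵀP = [-4.5000 2.0000]
S = R + BᵀPB = [3/2] + [4.2500] = [5.7500]
BᵀPA = [-13.5000 7.5000]
K = S⁻¹·BᵀPA = [-2.3478 1.3043]
A−BK = [1.8261 -0.3478; 2.3478 0.1957]
AᵀP(A−BK) = [13.3043 -6.3913; -6.3913 3.4674]
P' = Q + AᵀP(A−BK) = [24.5543 -1.8913; -1.8913 5.7174]
tr(P') = 30.2717


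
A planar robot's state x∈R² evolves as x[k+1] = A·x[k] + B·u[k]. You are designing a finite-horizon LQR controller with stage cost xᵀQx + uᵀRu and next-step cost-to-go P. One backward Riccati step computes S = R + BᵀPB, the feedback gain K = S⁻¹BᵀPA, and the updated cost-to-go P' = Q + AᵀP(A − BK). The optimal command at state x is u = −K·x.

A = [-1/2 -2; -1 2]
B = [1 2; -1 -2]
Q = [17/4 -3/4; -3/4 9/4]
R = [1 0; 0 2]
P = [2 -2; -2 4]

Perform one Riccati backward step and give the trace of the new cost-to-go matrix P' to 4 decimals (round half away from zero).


8.7419

BᵀP = [4.0000 -6.0000; 8.0000 -12.0000]
S = R + BᵀPB = [1 0; 0 2] + [10.0000 20.0000; 20.0000 40.0000] = [11.0000 20.0000; 20.0000 42.0000]
BᵀPA = [4.0000 -20.0000; 8.0000 -40.0000]
K = S⁻¹·BᵀPA = [0.1290 -0.6452; 0.1290 -0.6452]
A−BK = [-0.8871 -0.0645; -0.6129 0.0645]
AᵀP(A−BK) = [0.9516 -0.2581; -0.2581 1.2903]
P' = Q + AᵀP(A−BK) = [5.2016 -1.0081; -1.0081 3.5403]
tr(P') = 8.7419


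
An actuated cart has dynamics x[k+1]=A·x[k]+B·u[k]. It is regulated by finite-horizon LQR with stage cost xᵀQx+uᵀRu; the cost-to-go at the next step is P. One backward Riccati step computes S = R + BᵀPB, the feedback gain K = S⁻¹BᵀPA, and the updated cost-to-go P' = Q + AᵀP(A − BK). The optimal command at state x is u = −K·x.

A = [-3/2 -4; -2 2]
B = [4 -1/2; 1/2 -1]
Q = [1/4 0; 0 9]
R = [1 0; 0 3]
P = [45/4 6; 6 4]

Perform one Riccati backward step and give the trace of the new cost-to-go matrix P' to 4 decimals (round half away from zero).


BᵀP = [48.0000 26.0000; -11.6250 -7.0000]
S = R + BᵀPB = [1 0; 0 3] + [205.0000 -50.0000; -50.0000 12.8125] = [206.0000 -50.0000; -50.0000 15.8125]
BᵀPA = [-124.0000 -140.0000; 31.4375 32.5000]
K = S⁻¹·BᵀPA = [-0.5135 -0.7774; 0.3646 -0.4027]
A−BK = [0.7361 -1.0919; -1.3787 1.9860]
AᵀP(A−BK) = [2.1830 -2.2321; -2.2321 4.2581]
P' = Q + AᵀP(A−BK) = [2.4330 -2.2321; -2.2321 13.2581]
tr(P') = 15.6912

15.6912
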